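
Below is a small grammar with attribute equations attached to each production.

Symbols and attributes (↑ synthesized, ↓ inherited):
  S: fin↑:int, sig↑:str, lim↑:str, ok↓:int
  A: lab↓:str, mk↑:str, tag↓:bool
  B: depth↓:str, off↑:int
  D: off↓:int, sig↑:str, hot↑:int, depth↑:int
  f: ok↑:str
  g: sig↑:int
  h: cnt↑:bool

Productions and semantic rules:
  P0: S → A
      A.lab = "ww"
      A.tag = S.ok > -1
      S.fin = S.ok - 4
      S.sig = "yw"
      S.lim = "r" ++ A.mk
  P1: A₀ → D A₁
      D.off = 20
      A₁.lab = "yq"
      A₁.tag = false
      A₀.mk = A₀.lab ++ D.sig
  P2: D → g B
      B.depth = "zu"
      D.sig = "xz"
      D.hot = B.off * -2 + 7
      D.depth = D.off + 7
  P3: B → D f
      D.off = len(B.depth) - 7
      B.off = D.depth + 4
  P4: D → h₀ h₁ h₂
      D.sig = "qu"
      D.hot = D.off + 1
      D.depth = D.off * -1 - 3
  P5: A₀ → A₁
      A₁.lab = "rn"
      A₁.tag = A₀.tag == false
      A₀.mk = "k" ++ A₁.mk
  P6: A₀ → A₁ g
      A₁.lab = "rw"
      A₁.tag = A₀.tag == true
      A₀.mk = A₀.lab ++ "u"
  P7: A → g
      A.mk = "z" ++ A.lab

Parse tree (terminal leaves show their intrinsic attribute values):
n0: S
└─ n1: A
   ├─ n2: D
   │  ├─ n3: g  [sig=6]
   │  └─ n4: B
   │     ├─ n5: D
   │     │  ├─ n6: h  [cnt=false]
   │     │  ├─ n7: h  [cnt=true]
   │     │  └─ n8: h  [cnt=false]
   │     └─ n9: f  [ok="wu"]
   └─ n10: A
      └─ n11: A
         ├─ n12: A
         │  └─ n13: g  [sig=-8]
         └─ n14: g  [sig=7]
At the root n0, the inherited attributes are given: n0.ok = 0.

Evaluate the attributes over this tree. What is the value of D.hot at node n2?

-5

1. n0.ok = 0  [given at root]
2. n1.lab = "ww"  ["ww"]
3. n1.tag = true  [S.ok > -1]
4. n2.off = 20  [20]
5. n3.sig = 6  [terminal]
6. n4.depth = "zu"  ["zu"]
7. n5.off = -5  [len(B.depth) - 7]
8. n6.cnt = false  [terminal]
9. n7.cnt = true  [terminal]
10. n8.cnt = false  [terminal]
11. n5.sig = "qu"  ["qu"]
12. n5.hot = -4  [D.off + 1]
13. n5.depth = 2  [D.off * -1 - 3]
14. n9.ok = "wu"  [terminal]
15. n4.off = 6  [D.depth + 4]
16. n2.sig = "xz"  ["xz"]
17. n2.hot = -5  [B.off * -2 + 7]
18. n2.depth = 27  [D.off + 7]
19. n10.lab = "yq"  ["yq"]
20. n10.tag = false  [false]
21. n11.lab = "rn"  ["rn"]
22. n11.tag = true  [A₀.tag == false]
23. n12.lab = "rw"  ["rw"]
24. n12.tag = true  [A₀.tag == true]
25. n13.sig = -8  [terminal]
26. n12.mk = "zrw"  ["z" ++ A.lab]
27. n14.sig = 7  [terminal]
28. n11.mk = "rnu"  [A₀.lab ++ "u"]
29. n10.mk = "krnu"  ["k" ++ A₁.mk]
30. n1.mk = "wwxz"  [A₀.lab ++ D.sig]
31. n0.fin = -4  [S.ok - 4]
32. n0.sig = "yw"  ["yw"]
33. n0.lim = "rwwxz"  ["r" ++ A.mk]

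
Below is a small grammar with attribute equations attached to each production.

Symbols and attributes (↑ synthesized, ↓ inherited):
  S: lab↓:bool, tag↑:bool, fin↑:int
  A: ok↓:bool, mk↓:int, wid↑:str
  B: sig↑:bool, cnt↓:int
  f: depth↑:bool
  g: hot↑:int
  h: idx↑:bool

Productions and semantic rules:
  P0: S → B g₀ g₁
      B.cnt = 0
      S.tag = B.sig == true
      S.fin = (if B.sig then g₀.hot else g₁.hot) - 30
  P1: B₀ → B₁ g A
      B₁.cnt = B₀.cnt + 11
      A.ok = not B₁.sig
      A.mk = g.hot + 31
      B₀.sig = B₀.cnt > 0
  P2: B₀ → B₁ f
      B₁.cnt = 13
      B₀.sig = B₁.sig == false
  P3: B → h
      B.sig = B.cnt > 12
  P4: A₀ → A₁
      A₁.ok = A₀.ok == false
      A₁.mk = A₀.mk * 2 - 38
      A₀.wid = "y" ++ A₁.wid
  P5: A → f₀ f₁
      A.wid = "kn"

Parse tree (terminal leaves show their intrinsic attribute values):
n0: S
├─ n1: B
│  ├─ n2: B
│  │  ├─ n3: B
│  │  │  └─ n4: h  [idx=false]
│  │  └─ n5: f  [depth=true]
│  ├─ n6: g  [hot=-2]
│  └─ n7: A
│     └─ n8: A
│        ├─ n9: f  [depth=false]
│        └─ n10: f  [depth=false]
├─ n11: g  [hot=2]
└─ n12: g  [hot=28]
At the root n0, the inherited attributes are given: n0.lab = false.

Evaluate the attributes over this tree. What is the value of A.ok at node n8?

1. n0.lab = false  [given at root]
2. n1.cnt = 0  [0]
3. n2.cnt = 11  [B₀.cnt + 11]
4. n3.cnt = 13  [13]
5. n4.idx = false  [terminal]
6. n3.sig = true  [B.cnt > 12]
7. n5.depth = true  [terminal]
8. n2.sig = false  [B₁.sig == false]
9. n6.hot = -2  [terminal]
10. n7.ok = true  [not B₁.sig]
11. n7.mk = 29  [g.hot + 31]
12. n8.ok = false  [A₀.ok == false]
13. n8.mk = 20  [A₀.mk * 2 - 38]
14. n9.depth = false  [terminal]
15. n10.depth = false  [terminal]
16. n8.wid = "kn"  ["kn"]
17. n7.wid = "ykn"  ["y" ++ A₁.wid]
18. n1.sig = false  [B₀.cnt > 0]
19. n11.hot = 2  [terminal]
20. n12.hot = 28  [terminal]
21. n0.tag = false  [B.sig == true]
22. n0.fin = -2  [(if B.sig then g₀.hot else g₁.hot) - 30]

false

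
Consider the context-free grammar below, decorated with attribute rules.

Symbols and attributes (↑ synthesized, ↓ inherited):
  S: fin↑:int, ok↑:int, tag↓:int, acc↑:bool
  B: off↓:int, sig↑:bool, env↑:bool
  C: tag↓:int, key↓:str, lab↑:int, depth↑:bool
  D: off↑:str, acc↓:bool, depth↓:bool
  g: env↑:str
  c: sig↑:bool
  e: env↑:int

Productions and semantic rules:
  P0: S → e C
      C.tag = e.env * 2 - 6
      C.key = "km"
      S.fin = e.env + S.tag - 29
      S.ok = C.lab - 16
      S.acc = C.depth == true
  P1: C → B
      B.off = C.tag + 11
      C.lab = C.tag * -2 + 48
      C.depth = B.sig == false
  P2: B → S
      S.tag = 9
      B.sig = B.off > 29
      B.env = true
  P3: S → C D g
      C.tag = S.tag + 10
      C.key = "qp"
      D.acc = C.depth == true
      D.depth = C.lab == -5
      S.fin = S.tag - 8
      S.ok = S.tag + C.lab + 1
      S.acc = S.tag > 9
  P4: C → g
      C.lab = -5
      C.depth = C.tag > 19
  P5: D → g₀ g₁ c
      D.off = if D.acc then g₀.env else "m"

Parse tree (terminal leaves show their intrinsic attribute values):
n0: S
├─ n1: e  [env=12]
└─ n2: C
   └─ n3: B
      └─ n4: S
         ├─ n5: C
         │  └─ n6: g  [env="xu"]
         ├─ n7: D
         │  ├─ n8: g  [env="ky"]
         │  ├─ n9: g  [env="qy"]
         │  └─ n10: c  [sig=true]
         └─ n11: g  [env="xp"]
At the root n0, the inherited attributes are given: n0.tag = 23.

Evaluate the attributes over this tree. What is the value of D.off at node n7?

1. n0.tag = 23  [given at root]
2. n1.env = 12  [terminal]
3. n2.tag = 18  [e.env * 2 - 6]
4. n2.key = "km"  ["km"]
5. n3.off = 29  [C.tag + 11]
6. n4.tag = 9  [9]
7. n5.tag = 19  [S.tag + 10]
8. n5.key = "qp"  ["qp"]
9. n6.env = "xu"  [terminal]
10. n5.lab = -5  [-5]
11. n5.depth = false  [C.tag > 19]
12. n7.acc = false  [C.depth == true]
13. n7.depth = true  [C.lab == -5]
14. n8.env = "ky"  [terminal]
15. n9.env = "qy"  [terminal]
16. n10.sig = true  [terminal]
17. n7.off = "m"  [if D.acc then g₀.env else "m"]
18. n11.env = "xp"  [terminal]
19. n4.fin = 1  [S.tag - 8]
20. n4.ok = 5  [S.tag + C.lab + 1]
21. n4.acc = false  [S.tag > 9]
22. n3.sig = false  [B.off > 29]
23. n3.env = true  [true]
24. n2.lab = 12  [C.tag * -2 + 48]
25. n2.depth = true  [B.sig == false]
26. n0.fin = 6  [e.env + S.tag - 29]
27. n0.ok = -4  [C.lab - 16]
28. n0.acc = true  [C.depth == true]

"m"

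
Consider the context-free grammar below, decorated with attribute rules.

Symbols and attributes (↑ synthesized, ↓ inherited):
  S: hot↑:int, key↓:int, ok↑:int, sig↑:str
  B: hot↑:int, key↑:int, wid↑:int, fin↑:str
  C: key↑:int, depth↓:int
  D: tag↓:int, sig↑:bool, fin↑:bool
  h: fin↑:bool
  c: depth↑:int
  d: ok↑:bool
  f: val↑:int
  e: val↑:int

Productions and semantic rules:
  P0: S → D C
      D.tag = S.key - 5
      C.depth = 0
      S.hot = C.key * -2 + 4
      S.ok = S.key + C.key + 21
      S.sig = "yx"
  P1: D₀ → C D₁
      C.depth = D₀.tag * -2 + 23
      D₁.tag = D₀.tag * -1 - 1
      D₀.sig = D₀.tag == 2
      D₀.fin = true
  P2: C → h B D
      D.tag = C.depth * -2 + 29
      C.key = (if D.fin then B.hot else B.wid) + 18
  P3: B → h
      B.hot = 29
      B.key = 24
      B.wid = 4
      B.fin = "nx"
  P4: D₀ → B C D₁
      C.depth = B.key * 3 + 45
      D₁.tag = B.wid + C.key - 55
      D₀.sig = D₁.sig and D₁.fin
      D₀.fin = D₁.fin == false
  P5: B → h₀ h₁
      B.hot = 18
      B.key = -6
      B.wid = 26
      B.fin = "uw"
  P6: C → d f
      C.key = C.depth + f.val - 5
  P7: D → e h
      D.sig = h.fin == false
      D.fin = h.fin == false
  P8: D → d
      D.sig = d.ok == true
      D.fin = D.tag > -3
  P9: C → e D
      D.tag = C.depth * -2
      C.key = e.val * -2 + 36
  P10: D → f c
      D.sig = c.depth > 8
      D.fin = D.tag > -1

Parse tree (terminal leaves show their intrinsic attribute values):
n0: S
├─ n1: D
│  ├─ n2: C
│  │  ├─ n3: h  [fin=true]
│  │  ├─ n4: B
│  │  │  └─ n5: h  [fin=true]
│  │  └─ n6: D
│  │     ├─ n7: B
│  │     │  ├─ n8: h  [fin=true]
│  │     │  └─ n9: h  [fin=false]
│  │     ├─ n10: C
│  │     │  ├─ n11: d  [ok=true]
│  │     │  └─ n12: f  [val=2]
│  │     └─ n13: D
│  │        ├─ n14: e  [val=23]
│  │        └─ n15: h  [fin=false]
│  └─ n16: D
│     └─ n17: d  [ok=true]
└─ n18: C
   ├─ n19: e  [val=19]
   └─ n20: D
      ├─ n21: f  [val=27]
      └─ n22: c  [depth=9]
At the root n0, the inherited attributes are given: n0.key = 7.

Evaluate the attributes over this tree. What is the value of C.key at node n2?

22

1. n0.key = 7  [given at root]
2. n1.tag = 2  [S.key - 5]
3. n2.depth = 19  [D₀.tag * -2 + 23]
4. n3.fin = true  [terminal]
5. n5.fin = true  [terminal]
6. n4.hot = 29  [29]
7. n4.key = 24  [24]
8. n4.wid = 4  [4]
9. n4.fin = "nx"  ["nx"]
10. n6.tag = -9  [C.depth * -2 + 29]
11. n8.fin = true  [terminal]
12. n9.fin = false  [terminal]
13. n7.hot = 18  [18]
14. n7.key = -6  [-6]
15. n7.wid = 26  [26]
16. n7.fin = "uw"  ["uw"]
17. n10.depth = 27  [B.key * 3 + 45]
18. n11.ok = true  [terminal]
19. n12.val = 2  [terminal]
20. n10.key = 24  [C.depth + f.val - 5]
21. n13.tag = -5  [B.wid + C.key - 55]
22. n14.val = 23  [terminal]
23. n15.fin = false  [terminal]
24. n13.sig = true  [h.fin == false]
25. n13.fin = true  [h.fin == false]
26. n6.sig = true  [D₁.sig and D₁.fin]
27. n6.fin = false  [D₁.fin == false]
28. n2.key = 22  [(if D.fin then B.hot else B.wid) + 18]
29. n16.tag = -3  [D₀.tag * -1 - 1]
30. n17.ok = true  [terminal]
31. n16.sig = true  [d.ok == true]
32. n16.fin = false  [D.tag > -3]
33. n1.sig = true  [D₀.tag == 2]
34. n1.fin = true  [true]
35. n18.depth = 0  [0]
36. n19.val = 19  [terminal]
37. n20.tag = 0  [C.depth * -2]
38. n21.val = 27  [terminal]
39. n22.depth = 9  [terminal]
40. n20.sig = true  [c.depth > 8]
41. n20.fin = true  [D.tag > -1]
42. n18.key = -2  [e.val * -2 + 36]
43. n0.hot = 8  [C.key * -2 + 4]
44. n0.ok = 26  [S.key + C.key + 21]
45. n0.sig = "yx"  ["yx"]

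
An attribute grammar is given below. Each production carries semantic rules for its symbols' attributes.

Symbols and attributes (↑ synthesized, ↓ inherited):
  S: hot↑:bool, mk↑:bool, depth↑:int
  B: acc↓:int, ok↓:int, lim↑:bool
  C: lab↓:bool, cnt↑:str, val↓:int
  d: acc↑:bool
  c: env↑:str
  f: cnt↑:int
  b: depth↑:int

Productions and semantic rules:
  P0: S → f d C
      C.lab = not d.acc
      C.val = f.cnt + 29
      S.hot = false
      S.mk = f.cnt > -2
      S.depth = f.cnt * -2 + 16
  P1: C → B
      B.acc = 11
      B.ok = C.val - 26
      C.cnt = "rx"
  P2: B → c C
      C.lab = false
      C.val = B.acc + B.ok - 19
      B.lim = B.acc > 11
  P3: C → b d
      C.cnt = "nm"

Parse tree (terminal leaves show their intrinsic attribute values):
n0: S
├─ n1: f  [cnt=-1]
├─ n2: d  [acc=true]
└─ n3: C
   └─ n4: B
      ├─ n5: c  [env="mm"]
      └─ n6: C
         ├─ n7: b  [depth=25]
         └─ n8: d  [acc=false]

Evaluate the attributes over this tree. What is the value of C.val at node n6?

1. n1.cnt = -1  [terminal]
2. n2.acc = true  [terminal]
3. n3.lab = false  [not d.acc]
4. n3.val = 28  [f.cnt + 29]
5. n4.acc = 11  [11]
6. n4.ok = 2  [C.val - 26]
7. n5.env = "mm"  [terminal]
8. n6.lab = false  [false]
9. n6.val = -6  [B.acc + B.ok - 19]
10. n7.depth = 25  [terminal]
11. n8.acc = false  [terminal]
12. n6.cnt = "nm"  ["nm"]
13. n4.lim = false  [B.acc > 11]
14. n3.cnt = "rx"  ["rx"]
15. n0.hot = false  [false]
16. n0.mk = true  [f.cnt > -2]
17. n0.depth = 18  [f.cnt * -2 + 16]

-6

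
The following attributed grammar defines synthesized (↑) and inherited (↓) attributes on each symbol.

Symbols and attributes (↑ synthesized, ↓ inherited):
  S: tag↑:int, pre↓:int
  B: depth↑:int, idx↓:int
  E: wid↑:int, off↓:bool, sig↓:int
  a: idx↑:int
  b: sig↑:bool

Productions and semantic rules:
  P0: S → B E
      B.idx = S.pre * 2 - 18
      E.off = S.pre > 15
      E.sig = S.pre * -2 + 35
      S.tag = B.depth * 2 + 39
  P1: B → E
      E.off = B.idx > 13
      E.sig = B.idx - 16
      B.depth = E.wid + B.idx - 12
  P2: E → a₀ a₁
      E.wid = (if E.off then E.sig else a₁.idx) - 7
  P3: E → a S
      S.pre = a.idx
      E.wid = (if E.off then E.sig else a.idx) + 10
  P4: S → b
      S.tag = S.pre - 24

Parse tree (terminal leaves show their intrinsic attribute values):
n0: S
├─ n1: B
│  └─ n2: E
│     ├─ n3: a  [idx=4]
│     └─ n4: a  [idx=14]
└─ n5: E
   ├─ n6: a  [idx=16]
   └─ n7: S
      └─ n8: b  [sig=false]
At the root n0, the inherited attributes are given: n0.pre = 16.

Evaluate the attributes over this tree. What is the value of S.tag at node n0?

1. n0.pre = 16  [given at root]
2. n1.idx = 14  [S.pre * 2 - 18]
3. n2.off = true  [B.idx > 13]
4. n2.sig = -2  [B.idx - 16]
5. n3.idx = 4  [terminal]
6. n4.idx = 14  [terminal]
7. n2.wid = -9  [(if E.off then E.sig else a₁.idx) - 7]
8. n1.depth = -7  [E.wid + B.idx - 12]
9. n5.off = true  [S.pre > 15]
10. n5.sig = 3  [S.pre * -2 + 35]
11. n6.idx = 16  [terminal]
12. n7.pre = 16  [a.idx]
13. n8.sig = false  [terminal]
14. n7.tag = -8  [S.pre - 24]
15. n5.wid = 13  [(if E.off then E.sig else a.idx) + 10]
16. n0.tag = 25  [B.depth * 2 + 39]

25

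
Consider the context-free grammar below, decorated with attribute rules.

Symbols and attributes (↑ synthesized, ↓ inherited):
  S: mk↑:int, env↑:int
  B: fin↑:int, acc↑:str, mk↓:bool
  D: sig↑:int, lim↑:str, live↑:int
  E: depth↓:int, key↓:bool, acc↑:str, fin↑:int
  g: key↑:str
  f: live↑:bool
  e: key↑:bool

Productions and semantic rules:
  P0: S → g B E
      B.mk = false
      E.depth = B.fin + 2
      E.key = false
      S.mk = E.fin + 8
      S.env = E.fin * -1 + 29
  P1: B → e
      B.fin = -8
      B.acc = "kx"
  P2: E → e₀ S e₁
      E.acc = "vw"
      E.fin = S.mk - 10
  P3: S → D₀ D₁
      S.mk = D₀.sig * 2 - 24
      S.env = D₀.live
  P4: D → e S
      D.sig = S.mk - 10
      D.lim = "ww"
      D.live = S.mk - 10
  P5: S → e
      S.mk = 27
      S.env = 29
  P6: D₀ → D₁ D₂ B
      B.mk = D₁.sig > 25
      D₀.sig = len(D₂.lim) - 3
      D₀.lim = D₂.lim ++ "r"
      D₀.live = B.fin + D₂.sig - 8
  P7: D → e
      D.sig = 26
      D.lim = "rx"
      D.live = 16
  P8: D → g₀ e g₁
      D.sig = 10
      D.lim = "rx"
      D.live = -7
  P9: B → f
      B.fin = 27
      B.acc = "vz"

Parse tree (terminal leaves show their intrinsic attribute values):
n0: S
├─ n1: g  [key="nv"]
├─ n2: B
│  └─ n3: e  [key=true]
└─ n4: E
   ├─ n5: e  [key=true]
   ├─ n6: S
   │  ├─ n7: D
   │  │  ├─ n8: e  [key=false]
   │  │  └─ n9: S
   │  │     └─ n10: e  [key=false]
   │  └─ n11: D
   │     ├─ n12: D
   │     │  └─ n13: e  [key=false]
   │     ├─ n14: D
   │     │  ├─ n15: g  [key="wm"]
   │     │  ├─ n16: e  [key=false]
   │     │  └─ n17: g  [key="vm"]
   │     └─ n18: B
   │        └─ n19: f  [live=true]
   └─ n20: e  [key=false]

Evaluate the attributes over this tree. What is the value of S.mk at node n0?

8

1. n1.key = "nv"  [terminal]
2. n2.mk = false  [false]
3. n3.key = true  [terminal]
4. n2.fin = -8  [-8]
5. n2.acc = "kx"  ["kx"]
6. n4.depth = -6  [B.fin + 2]
7. n4.key = false  [false]
8. n5.key = true  [terminal]
9. n8.key = false  [terminal]
10. n10.key = false  [terminal]
11. n9.mk = 27  [27]
12. n9.env = 29  [29]
13. n7.sig = 17  [S.mk - 10]
14. n7.lim = "ww"  ["ww"]
15. n7.live = 17  [S.mk - 10]
16. n13.key = false  [terminal]
17. n12.sig = 26  [26]
18. n12.lim = "rx"  ["rx"]
19. n12.live = 16  [16]
20. n15.key = "wm"  [terminal]
21. n16.key = false  [terminal]
22. n17.key = "vm"  [terminal]
23. n14.sig = 10  [10]
24. n14.lim = "rx"  ["rx"]
25. n14.live = -7  [-7]
26. n18.mk = true  [D₁.sig > 25]
27. n19.live = true  [terminal]
28. n18.fin = 27  [27]
29. n18.acc = "vz"  ["vz"]
30. n11.sig = -1  [len(D₂.lim) - 3]
31. n11.lim = "rxr"  [D₂.lim ++ "r"]
32. n11.live = 29  [B.fin + D₂.sig - 8]
33. n6.mk = 10  [D₀.sig * 2 - 24]
34. n6.env = 17  [D₀.live]
35. n20.key = false  [terminal]
36. n4.acc = "vw"  ["vw"]
37. n4.fin = 0  [S.mk - 10]
38. n0.mk = 8  [E.fin + 8]
39. n0.env = 29  [E.fin * -1 + 29]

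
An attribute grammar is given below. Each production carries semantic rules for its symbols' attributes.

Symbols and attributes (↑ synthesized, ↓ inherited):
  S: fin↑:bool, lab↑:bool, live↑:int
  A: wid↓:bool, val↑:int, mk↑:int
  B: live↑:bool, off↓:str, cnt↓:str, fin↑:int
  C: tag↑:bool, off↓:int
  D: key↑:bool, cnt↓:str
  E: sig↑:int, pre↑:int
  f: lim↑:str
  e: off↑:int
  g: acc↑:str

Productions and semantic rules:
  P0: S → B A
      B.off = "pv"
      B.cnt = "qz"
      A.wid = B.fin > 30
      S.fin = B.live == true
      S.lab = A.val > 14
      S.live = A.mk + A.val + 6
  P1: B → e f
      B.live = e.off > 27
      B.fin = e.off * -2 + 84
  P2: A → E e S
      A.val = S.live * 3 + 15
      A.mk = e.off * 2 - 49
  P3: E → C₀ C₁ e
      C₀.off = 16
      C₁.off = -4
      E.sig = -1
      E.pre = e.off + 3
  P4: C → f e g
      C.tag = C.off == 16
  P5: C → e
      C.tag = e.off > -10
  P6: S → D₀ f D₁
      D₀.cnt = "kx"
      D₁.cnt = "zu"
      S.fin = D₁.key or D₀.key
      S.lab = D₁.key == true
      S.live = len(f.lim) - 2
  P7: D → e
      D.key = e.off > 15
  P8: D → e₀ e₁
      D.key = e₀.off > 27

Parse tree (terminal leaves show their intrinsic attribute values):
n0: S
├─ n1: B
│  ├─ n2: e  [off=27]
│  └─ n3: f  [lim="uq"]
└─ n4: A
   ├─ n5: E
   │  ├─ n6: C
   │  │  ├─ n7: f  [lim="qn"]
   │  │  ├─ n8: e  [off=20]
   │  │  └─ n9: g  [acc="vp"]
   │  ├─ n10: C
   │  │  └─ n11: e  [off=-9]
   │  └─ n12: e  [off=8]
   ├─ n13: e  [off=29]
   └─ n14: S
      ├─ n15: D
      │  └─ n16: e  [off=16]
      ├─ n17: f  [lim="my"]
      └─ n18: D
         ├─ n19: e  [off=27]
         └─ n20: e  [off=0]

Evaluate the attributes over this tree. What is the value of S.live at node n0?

1. n1.off = "pv"  ["pv"]
2. n1.cnt = "qz"  ["qz"]
3. n2.off = 27  [terminal]
4. n3.lim = "uq"  [terminal]
5. n1.live = false  [e.off > 27]
6. n1.fin = 30  [e.off * -2 + 84]
7. n4.wid = false  [B.fin > 30]
8. n6.off = 16  [16]
9. n7.lim = "qn"  [terminal]
10. n8.off = 20  [terminal]
11. n9.acc = "vp"  [terminal]
12. n6.tag = true  [C.off == 16]
13. n10.off = -4  [-4]
14. n11.off = -9  [terminal]
15. n10.tag = true  [e.off > -10]
16. n12.off = 8  [terminal]
17. n5.sig = -1  [-1]
18. n5.pre = 11  [e.off + 3]
19. n13.off = 29  [terminal]
20. n15.cnt = "kx"  ["kx"]
21. n16.off = 16  [terminal]
22. n15.key = true  [e.off > 15]
23. n17.lim = "my"  [terminal]
24. n18.cnt = "zu"  ["zu"]
25. n19.off = 27  [terminal]
26. n20.off = 0  [terminal]
27. n18.key = false  [e₀.off > 27]
28. n14.fin = true  [D₁.key or D₀.key]
29. n14.lab = false  [D₁.key == true]
30. n14.live = 0  [len(f.lim) - 2]
31. n4.val = 15  [S.live * 3 + 15]
32. n4.mk = 9  [e.off * 2 - 49]
33. n0.fin = false  [B.live == true]
34. n0.lab = true  [A.val > 14]
35. n0.live = 30  [A.mk + A.val + 6]

30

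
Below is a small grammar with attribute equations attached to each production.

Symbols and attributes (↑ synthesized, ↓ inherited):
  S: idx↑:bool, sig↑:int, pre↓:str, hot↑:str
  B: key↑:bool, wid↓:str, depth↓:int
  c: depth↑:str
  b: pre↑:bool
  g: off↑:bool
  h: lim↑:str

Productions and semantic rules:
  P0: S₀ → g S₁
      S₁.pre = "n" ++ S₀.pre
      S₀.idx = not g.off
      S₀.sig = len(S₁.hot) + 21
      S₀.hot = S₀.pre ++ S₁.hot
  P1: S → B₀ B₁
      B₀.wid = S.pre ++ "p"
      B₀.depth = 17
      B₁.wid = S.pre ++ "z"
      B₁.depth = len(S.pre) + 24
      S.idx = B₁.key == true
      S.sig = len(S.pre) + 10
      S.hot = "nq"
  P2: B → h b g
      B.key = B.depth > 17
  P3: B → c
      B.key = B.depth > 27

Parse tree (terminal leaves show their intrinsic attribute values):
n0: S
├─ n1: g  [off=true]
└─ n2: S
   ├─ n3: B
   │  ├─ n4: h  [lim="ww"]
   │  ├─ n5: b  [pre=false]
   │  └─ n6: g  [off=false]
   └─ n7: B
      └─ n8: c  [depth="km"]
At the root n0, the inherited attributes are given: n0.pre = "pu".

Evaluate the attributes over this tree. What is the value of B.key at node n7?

false

1. n0.pre = "pu"  [given at root]
2. n1.off = true  [terminal]
3. n2.pre = "npu"  ["n" ++ S₀.pre]
4. n3.wid = "npup"  [S.pre ++ "p"]
5. n3.depth = 17  [17]
6. n4.lim = "ww"  [terminal]
7. n5.pre = false  [terminal]
8. n6.off = false  [terminal]
9. n3.key = false  [B.depth > 17]
10. n7.wid = "npuz"  [S.pre ++ "z"]
11. n7.depth = 27  [len(S.pre) + 24]
12. n8.depth = "km"  [terminal]
13. n7.key = false  [B.depth > 27]
14. n2.idx = false  [B₁.key == true]
15. n2.sig = 13  [len(S.pre) + 10]
16. n2.hot = "nq"  ["nq"]
17. n0.idx = false  [not g.off]
18. n0.sig = 23  [len(S₁.hot) + 21]
19. n0.hot = "punq"  [S₀.pre ++ S₁.hot]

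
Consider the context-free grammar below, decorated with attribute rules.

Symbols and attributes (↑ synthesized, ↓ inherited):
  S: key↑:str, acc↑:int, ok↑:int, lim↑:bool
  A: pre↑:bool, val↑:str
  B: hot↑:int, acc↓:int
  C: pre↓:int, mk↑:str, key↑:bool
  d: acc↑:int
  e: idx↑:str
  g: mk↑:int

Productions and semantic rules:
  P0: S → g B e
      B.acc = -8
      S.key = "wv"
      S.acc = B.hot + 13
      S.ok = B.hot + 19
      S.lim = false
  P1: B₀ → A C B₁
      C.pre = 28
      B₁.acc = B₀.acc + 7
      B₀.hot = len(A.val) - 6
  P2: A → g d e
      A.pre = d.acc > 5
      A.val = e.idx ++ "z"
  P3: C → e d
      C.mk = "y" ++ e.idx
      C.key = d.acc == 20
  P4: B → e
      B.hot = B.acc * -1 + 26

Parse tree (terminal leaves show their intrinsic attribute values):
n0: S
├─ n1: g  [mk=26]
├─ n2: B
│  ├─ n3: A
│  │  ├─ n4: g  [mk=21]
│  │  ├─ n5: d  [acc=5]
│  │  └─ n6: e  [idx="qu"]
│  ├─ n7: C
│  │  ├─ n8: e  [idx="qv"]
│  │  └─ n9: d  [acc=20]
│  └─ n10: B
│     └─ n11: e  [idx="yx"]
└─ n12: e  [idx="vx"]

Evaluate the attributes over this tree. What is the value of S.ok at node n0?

16

1. n1.mk = 26  [terminal]
2. n2.acc = -8  [-8]
3. n4.mk = 21  [terminal]
4. n5.acc = 5  [terminal]
5. n6.idx = "qu"  [terminal]
6. n3.pre = false  [d.acc > 5]
7. n3.val = "quz"  [e.idx ++ "z"]
8. n7.pre = 28  [28]
9. n8.idx = "qv"  [terminal]
10. n9.acc = 20  [terminal]
11. n7.mk = "yqv"  ["y" ++ e.idx]
12. n7.key = true  [d.acc == 20]
13. n10.acc = -1  [B₀.acc + 7]
14. n11.idx = "yx"  [terminal]
15. n10.hot = 27  [B.acc * -1 + 26]
16. n2.hot = -3  [len(A.val) - 6]
17. n12.idx = "vx"  [terminal]
18. n0.key = "wv"  ["wv"]
19. n0.acc = 10  [B.hot + 13]
20. n0.ok = 16  [B.hot + 19]
21. n0.lim = false  [false]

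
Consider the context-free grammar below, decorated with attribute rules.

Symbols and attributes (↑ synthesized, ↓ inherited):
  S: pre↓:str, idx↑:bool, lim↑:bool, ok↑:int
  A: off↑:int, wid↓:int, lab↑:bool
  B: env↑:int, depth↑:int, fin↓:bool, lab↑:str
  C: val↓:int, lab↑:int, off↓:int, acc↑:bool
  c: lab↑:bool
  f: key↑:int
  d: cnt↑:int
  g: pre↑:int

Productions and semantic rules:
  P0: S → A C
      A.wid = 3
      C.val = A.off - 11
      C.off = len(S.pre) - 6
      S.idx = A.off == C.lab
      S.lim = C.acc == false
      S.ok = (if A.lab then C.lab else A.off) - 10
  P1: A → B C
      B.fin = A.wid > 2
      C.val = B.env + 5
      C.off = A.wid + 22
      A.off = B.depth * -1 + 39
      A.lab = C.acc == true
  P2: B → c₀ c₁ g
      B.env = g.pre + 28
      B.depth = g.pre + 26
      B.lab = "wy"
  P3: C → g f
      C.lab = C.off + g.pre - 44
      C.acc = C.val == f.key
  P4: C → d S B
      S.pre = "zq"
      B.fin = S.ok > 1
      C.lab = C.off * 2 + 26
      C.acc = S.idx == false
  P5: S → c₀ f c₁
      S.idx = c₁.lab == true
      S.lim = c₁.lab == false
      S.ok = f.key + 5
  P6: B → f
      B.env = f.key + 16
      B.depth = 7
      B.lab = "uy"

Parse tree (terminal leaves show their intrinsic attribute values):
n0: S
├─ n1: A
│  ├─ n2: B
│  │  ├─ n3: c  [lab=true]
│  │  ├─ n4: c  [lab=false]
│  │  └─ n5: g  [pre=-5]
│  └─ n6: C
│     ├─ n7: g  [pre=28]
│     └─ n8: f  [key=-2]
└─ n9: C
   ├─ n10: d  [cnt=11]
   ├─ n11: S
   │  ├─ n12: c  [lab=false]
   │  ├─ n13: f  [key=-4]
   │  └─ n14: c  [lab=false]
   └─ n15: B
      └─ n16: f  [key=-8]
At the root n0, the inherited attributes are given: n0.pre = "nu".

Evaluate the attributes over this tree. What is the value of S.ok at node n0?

1. n0.pre = "nu"  [given at root]
2. n1.wid = 3  [3]
3. n2.fin = true  [A.wid > 2]
4. n3.lab = true  [terminal]
5. n4.lab = false  [terminal]
6. n5.pre = -5  [terminal]
7. n2.env = 23  [g.pre + 28]
8. n2.depth = 21  [g.pre + 26]
9. n2.lab = "wy"  ["wy"]
10. n6.val = 28  [B.env + 5]
11. n6.off = 25  [A.wid + 22]
12. n7.pre = 28  [terminal]
13. n8.key = -2  [terminal]
14. n6.lab = 9  [C.off + g.pre - 44]
15. n6.acc = false  [C.val == f.key]
16. n1.off = 18  [B.depth * -1 + 39]
17. n1.lab = false  [C.acc == true]
18. n9.val = 7  [A.off - 11]
19. n9.off = -4  [len(S.pre) - 6]
20. n10.cnt = 11  [terminal]
21. n11.pre = "zq"  ["zq"]
22. n12.lab = false  [terminal]
23. n13.key = -4  [terminal]
24. n14.lab = false  [terminal]
25. n11.idx = false  [c₁.lab == true]
26. n11.lim = true  [c₁.lab == false]
27. n11.ok = 1  [f.key + 5]
28. n15.fin = false  [S.ok > 1]
29. n16.key = -8  [terminal]
30. n15.env = 8  [f.key + 16]
31. n15.depth = 7  [7]
32. n15.lab = "uy"  ["uy"]
33. n9.lab = 18  [C.off * 2 + 26]
34. n9.acc = true  [S.idx == false]
35. n0.idx = true  [A.off == C.lab]
36. n0.lim = false  [C.acc == false]
37. n0.ok = 8  [(if A.lab then C.lab else A.off) - 10]

8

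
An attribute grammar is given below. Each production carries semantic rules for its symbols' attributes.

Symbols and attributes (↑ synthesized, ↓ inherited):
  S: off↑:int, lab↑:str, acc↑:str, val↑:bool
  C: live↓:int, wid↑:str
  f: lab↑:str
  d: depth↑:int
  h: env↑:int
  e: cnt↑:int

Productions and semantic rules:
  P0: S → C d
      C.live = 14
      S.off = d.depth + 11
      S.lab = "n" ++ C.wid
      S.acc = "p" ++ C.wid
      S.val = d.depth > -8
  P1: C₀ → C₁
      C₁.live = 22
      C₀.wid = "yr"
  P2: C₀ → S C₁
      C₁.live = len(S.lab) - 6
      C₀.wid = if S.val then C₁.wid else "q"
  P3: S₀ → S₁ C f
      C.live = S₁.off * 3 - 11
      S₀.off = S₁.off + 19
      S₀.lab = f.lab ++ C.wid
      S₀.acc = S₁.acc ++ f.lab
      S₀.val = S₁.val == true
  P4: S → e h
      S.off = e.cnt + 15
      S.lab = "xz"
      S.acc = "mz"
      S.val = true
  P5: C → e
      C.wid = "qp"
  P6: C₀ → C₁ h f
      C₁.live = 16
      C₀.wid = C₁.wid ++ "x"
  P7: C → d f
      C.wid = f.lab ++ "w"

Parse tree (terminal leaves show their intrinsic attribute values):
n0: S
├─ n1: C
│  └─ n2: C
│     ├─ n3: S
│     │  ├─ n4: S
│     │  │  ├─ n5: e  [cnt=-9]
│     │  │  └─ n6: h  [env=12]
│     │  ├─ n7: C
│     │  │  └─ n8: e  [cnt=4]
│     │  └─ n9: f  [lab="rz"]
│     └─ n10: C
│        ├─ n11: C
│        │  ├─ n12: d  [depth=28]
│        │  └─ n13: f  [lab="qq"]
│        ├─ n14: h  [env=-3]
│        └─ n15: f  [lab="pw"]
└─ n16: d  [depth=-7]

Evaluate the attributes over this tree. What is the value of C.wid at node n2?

"qqwx"

1. n1.live = 14  [14]
2. n2.live = 22  [22]
3. n5.cnt = -9  [terminal]
4. n6.env = 12  [terminal]
5. n4.off = 6  [e.cnt + 15]
6. n4.lab = "xz"  ["xz"]
7. n4.acc = "mz"  ["mz"]
8. n4.val = true  [true]
9. n7.live = 7  [S₁.off * 3 - 11]
10. n8.cnt = 4  [terminal]
11. n7.wid = "qp"  ["qp"]
12. n9.lab = "rz"  [terminal]
13. n3.off = 25  [S₁.off + 19]
14. n3.lab = "rzqp"  [f.lab ++ C.wid]
15. n3.acc = "mzrz"  [S₁.acc ++ f.lab]
16. n3.val = true  [S₁.val == true]
17. n10.live = -2  [len(S.lab) - 6]
18. n11.live = 16  [16]
19. n12.depth = 28  [terminal]
20. n13.lab = "qq"  [terminal]
21. n11.wid = "qqw"  [f.lab ++ "w"]
22. n14.env = -3  [terminal]
23. n15.lab = "pw"  [terminal]
24. n10.wid = "qqwx"  [C₁.wid ++ "x"]
25. n2.wid = "qqwx"  [if S.val then C₁.wid else "q"]
26. n1.wid = "yr"  ["yr"]
27. n16.depth = -7  [terminal]
28. n0.off = 4  [d.depth + 11]
29. n0.lab = "nyr"  ["n" ++ C.wid]
30. n0.acc = "pyr"  ["p" ++ C.wid]
31. n0.val = true  [d.depth > -8]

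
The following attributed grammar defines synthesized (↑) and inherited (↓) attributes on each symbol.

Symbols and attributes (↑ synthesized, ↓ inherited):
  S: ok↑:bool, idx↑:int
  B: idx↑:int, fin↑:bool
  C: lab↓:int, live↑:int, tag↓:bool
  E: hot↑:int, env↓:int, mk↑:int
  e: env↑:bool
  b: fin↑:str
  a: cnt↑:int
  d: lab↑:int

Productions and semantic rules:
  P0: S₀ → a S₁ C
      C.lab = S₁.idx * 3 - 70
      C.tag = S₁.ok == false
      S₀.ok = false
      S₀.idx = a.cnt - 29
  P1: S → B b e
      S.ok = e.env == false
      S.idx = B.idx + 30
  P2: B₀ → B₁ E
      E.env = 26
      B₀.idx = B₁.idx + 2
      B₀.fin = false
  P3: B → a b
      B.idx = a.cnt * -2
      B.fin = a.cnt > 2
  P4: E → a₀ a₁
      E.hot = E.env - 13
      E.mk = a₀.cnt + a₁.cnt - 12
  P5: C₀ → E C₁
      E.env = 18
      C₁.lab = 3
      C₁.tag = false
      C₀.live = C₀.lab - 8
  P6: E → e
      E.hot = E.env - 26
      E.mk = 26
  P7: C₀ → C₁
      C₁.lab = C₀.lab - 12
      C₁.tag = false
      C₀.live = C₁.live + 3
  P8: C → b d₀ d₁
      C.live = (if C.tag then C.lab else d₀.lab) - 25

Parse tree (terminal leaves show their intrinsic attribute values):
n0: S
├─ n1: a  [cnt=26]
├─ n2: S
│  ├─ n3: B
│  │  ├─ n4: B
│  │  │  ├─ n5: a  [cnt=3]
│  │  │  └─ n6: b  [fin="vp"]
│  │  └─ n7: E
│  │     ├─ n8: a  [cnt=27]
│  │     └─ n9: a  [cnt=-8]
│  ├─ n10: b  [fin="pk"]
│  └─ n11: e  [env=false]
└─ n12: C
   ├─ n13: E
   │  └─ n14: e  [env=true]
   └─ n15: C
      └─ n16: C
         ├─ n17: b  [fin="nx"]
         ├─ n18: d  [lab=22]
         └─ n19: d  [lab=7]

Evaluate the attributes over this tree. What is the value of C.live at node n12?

0

1. n1.cnt = 26  [terminal]
2. n5.cnt = 3  [terminal]
3. n6.fin = "vp"  [terminal]
4. n4.idx = -6  [a.cnt * -2]
5. n4.fin = true  [a.cnt > 2]
6. n7.env = 26  [26]
7. n8.cnt = 27  [terminal]
8. n9.cnt = -8  [terminal]
9. n7.hot = 13  [E.env - 13]
10. n7.mk = 7  [a₀.cnt + a₁.cnt - 12]
11. n3.idx = -4  [B₁.idx + 2]
12. n3.fin = false  [false]
13. n10.fin = "pk"  [terminal]
14. n11.env = false  [terminal]
15. n2.ok = true  [e.env == false]
16. n2.idx = 26  [B.idx + 30]
17. n12.lab = 8  [S₁.idx * 3 - 70]
18. n12.tag = false  [S₁.ok == false]
19. n13.env = 18  [18]
20. n14.env = true  [terminal]
21. n13.hot = -8  [E.env - 26]
22. n13.mk = 26  [26]
23. n15.lab = 3  [3]
24. n15.tag = false  [false]
25. n16.lab = -9  [C₀.lab - 12]
26. n16.tag = false  [false]
27. n17.fin = "nx"  [terminal]
28. n18.lab = 22  [terminal]
29. n19.lab = 7  [terminal]
30. n16.live = -3  [(if C.tag then C.lab else d₀.lab) - 25]
31. n15.live = 0  [C₁.live + 3]
32. n12.live = 0  [C₀.lab - 8]
33. n0.ok = false  [false]
34. n0.idx = -3  [a.cnt - 29]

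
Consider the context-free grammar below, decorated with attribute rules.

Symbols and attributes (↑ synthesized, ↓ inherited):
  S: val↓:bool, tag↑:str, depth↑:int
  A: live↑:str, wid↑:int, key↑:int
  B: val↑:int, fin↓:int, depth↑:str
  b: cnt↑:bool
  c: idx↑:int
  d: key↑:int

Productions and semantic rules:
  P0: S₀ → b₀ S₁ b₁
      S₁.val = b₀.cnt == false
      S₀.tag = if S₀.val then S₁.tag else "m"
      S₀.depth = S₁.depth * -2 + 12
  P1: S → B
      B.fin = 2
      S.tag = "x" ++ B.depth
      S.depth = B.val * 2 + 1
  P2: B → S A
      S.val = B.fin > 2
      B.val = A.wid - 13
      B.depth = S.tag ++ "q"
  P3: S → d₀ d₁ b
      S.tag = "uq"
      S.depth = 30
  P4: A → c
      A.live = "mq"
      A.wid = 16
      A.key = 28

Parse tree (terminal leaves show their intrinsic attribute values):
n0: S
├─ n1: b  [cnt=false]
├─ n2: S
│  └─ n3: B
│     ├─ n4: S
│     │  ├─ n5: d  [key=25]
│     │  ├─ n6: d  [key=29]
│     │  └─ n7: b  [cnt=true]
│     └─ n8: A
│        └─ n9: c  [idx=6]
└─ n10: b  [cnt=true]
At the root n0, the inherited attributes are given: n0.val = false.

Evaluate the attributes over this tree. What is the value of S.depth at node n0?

1. n0.val = false  [given at root]
2. n1.cnt = false  [terminal]
3. n2.val = true  [b₀.cnt == false]
4. n3.fin = 2  [2]
5. n4.val = false  [B.fin > 2]
6. n5.key = 25  [terminal]
7. n6.key = 29  [terminal]
8. n7.cnt = true  [terminal]
9. n4.tag = "uq"  ["uq"]
10. n4.depth = 30  [30]
11. n9.idx = 6  [terminal]
12. n8.live = "mq"  ["mq"]
13. n8.wid = 16  [16]
14. n8.key = 28  [28]
15. n3.val = 3  [A.wid - 13]
16. n3.depth = "uqq"  [S.tag ++ "q"]
17. n2.tag = "xuqq"  ["x" ++ B.depth]
18. n2.depth = 7  [B.val * 2 + 1]
19. n10.cnt = true  [terminal]
20. n0.tag = "m"  [if S₀.val then S₁.tag else "m"]
21. n0.depth = -2  [S₁.depth * -2 + 12]

-2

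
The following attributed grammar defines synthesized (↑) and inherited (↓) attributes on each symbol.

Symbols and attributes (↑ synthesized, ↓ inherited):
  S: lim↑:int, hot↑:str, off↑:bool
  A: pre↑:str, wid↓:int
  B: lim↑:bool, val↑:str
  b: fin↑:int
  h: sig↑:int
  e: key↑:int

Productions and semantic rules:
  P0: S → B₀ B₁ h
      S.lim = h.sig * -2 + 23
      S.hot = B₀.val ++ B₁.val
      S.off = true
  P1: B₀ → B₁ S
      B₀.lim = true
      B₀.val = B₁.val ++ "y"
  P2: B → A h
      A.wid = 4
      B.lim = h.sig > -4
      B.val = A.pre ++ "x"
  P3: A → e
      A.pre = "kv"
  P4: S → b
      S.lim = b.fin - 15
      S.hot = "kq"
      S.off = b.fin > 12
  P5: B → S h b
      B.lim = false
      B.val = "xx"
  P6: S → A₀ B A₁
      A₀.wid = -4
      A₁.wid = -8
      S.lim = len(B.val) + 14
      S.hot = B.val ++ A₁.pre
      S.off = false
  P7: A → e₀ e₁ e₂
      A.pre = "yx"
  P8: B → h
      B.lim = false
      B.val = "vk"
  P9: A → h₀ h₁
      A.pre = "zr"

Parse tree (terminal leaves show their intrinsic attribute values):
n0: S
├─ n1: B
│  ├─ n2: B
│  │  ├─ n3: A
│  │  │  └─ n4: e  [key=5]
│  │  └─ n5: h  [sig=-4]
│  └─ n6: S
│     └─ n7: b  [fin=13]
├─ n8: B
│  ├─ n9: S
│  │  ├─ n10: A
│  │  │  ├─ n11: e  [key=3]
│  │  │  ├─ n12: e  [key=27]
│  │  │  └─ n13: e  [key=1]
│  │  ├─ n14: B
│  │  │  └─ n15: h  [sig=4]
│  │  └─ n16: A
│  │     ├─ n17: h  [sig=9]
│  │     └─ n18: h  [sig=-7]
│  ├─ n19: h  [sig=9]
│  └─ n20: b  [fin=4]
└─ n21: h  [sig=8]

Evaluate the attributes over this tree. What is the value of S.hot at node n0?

1. n3.wid = 4  [4]
2. n4.key = 5  [terminal]
3. n3.pre = "kv"  ["kv"]
4. n5.sig = -4  [terminal]
5. n2.lim = false  [h.sig > -4]
6. n2.val = "kvx"  [A.pre ++ "x"]
7. n7.fin = 13  [terminal]
8. n6.lim = -2  [b.fin - 15]
9. n6.hot = "kq"  ["kq"]
10. n6.off = true  [b.fin > 12]
11. n1.lim = true  [true]
12. n1.val = "kvxy"  [B₁.val ++ "y"]
13. n10.wid = -4  [-4]
14. n11.key = 3  [terminal]
15. n12.key = 27  [terminal]
16. n13.key = 1  [terminal]
17. n10.pre = "yx"  ["yx"]
18. n15.sig = 4  [terminal]
19. n14.lim = false  [false]
20. n14.val = "vk"  ["vk"]
21. n16.wid = -8  [-8]
22. n17.sig = 9  [terminal]
23. n18.sig = -7  [terminal]
24. n16.pre = "zr"  ["zr"]
25. n9.lim = 16  [len(B.val) + 14]
26. n9.hot = "vkzr"  [B.val ++ A₁.pre]
27. n9.off = false  [false]
28. n19.sig = 9  [terminal]
29. n20.fin = 4  [terminal]
30. n8.lim = false  [false]
31. n8.val = "xx"  ["xx"]
32. n21.sig = 8  [terminal]
33. n0.lim = 7  [h.sig * -2 + 23]
34. n0.hot = "kvxyxx"  [B₀.val ++ B₁.val]
35. n0.off = true  [true]

"kvxyxx"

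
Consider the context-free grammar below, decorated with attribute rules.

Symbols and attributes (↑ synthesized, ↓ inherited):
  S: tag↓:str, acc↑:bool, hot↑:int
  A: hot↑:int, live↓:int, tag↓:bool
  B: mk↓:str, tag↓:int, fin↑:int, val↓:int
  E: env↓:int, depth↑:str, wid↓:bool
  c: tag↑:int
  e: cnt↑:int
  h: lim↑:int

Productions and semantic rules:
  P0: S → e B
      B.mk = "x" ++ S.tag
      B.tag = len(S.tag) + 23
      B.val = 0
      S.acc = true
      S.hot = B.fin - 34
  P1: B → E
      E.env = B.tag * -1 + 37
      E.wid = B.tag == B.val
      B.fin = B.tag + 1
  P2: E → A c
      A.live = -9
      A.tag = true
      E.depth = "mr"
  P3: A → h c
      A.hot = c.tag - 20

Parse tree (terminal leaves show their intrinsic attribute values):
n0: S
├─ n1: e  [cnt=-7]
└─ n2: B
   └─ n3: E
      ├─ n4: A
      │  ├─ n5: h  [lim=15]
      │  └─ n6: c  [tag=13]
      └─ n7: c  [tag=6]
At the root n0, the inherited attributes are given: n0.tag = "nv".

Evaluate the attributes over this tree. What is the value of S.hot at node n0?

1. n0.tag = "nv"  [given at root]
2. n1.cnt = -7  [terminal]
3. n2.mk = "xnv"  ["x" ++ S.tag]
4. n2.tag = 25  [len(S.tag) + 23]
5. n2.val = 0  [0]
6. n3.env = 12  [B.tag * -1 + 37]
7. n3.wid = false  [B.tag == B.val]
8. n4.live = -9  [-9]
9. n4.tag = true  [true]
10. n5.lim = 15  [terminal]
11. n6.tag = 13  [terminal]
12. n4.hot = -7  [c.tag - 20]
13. n7.tag = 6  [terminal]
14. n3.depth = "mr"  ["mr"]
15. n2.fin = 26  [B.tag + 1]
16. n0.acc = true  [true]
17. n0.hot = -8  [B.fin - 34]

-8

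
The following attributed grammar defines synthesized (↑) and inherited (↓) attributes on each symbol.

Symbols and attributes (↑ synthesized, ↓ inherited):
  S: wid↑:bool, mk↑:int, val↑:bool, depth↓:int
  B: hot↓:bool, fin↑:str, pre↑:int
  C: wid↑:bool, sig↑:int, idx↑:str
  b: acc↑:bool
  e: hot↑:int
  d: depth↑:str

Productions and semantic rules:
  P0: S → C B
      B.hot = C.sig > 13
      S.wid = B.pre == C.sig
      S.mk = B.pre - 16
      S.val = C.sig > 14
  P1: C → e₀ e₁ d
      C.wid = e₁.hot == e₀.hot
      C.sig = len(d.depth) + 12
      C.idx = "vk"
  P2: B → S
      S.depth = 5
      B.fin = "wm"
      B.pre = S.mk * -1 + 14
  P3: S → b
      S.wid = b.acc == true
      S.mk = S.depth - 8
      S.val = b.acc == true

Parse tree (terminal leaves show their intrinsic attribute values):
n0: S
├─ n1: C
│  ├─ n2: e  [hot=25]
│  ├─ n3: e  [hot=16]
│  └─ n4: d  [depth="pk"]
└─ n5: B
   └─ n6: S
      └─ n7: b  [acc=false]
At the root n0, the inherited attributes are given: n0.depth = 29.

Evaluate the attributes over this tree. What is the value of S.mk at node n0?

1

1. n0.depth = 29  [given at root]
2. n2.hot = 25  [terminal]
3. n3.hot = 16  [terminal]
4. n4.depth = "pk"  [terminal]
5. n1.wid = false  [e₁.hot == e₀.hot]
6. n1.sig = 14  [len(d.depth) + 12]
7. n1.idx = "vk"  ["vk"]
8. n5.hot = true  [C.sig > 13]
9. n6.depth = 5  [5]
10. n7.acc = false  [terminal]
11. n6.wid = false  [b.acc == true]
12. n6.mk = -3  [S.depth - 8]
13. n6.val = false  [b.acc == true]
14. n5.fin = "wm"  ["wm"]
15. n5.pre = 17  [S.mk * -1 + 14]
16. n0.wid = false  [B.pre == C.sig]
17. n0.mk = 1  [B.pre - 16]
18. n0.val = false  [C.sig > 14]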